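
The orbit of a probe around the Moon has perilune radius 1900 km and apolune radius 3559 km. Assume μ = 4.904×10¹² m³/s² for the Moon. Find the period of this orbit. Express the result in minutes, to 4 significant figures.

T ≈ 213.2 minutes

Semi-major axis a = (r_p + r_a)/2 = (1900.0 + 3559.0)/2 = 2729.5 km = 2.730×10⁶ m.
By Kepler's third law T = 2π√(a³/μ) = 2π × 2.036×10³ = 1.279×10⁴ s.
= 213.2 minutes.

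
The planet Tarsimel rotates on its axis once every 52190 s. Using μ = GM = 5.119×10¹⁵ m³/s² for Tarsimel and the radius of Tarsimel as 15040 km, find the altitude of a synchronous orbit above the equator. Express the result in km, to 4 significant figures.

h_sync ≈ 55650 km

A synchronous orbit has period T, so by Kepler's third law a = (μT²/4π²)^(1/3).
μT²/4π² = 5.119×10¹⁵ × (5.219×10⁴)² / 39.48 = 3.532×10²³ m³.
a = 7.069×10⁷ m = 70686 km.
Altitude h = a − R = 70686 − 15040 = 55646 km.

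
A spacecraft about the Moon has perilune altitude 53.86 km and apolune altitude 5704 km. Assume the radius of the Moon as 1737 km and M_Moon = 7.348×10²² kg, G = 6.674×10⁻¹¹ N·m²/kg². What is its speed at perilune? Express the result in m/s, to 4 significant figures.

v ≈ 2101 m/s

μ = GM = 6.674×10⁻¹¹ × 7.348×10²² = 4.904×10¹² m³/s².
r_p = 1737 + 53.86 = 1790.9 km = 1.7909×10⁶ m.
r_a = 1737 + 5704 = 7441.0 km = 7.4410×10⁶ m.
Semi-major axis a = (r_p + r_a)/2 = 4615.9 km = 4.616×10⁶ m.
Vis-viva: v² = μ(2/r − 1/a) = 4.904×10¹² × (1.117×10⁻⁶ − 2.166×10⁻⁷) = 4.414×10⁶ m²/s².
v = 2101 m/s.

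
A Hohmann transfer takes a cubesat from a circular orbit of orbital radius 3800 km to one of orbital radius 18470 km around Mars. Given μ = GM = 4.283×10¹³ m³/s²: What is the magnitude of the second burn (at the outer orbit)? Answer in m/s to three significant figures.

Δv ≈ 633 m/s

r₁ = 3800 km = 3.800×10⁶ m.
r₂ = 18470 km = 1.847×10⁷ m.
Transfer ellipse a_t = (r₁ + r₂)/2 = 1.114×10⁷ m.
At r₁: circular v_c1 = √(μ/r₁) = 3357 m/s; transfer-periapsis v_p = √[μ(2/r₁ − 1/a_t)] = 4324 m/s.
At r₂: circular v_c2 = √(μ/r₂) = 1523 m/s; transfer-apoapsis v_a = √[μ(2/r₂ − 1/a_t)] = 889.6 m/s.
Δv₂ = v_c2 − v_a = 633.2 m/s.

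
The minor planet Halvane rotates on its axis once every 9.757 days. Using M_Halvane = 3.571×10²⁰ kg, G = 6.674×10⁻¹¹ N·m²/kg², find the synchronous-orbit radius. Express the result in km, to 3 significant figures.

r_sync ≈ 7540 km

μ = GM = 6.674×10⁻¹¹ × 3.571×10²⁰ = 2.383×10¹⁰ m³/s².
T = 9.757 days = 8.430×10⁵ s.
A synchronous orbit has period T, so by Kepler's third law a = (μT²/4π²)^(1/3).
μT²/4π² = 2.383×10¹⁰ × (8.430×10⁵)² / 39.48 = 4.290×10²⁰ m³.
a = 7.542×10⁶ m = 7542.1 km.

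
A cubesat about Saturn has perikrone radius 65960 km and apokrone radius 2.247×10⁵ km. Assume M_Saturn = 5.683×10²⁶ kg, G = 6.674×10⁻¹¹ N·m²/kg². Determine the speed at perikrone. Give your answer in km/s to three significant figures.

μ = GM = 6.674×10⁻¹¹ × 5.683×10²⁶ = 3.793×10¹⁶ m³/s².
Semi-major axis a = (r_p + r_a)/2 = 1.4533×10⁵ km = 1.453×10⁸ m.
Vis-viva: v² = μ(2/r − 1/a) = 3.793×10¹⁶ × (3.032×10⁻⁸ − 6.881×10⁻⁹) = 8.891×10⁸ m²/s².
v = 29820 m/s = 29.82 km/s.

v ≈ 29.8 km/s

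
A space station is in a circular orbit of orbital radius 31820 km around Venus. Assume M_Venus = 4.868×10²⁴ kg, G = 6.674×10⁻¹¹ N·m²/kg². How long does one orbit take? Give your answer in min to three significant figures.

T ≈ 1040 min

μ = GM = 6.674×10⁻¹¹ × 4.868×10²⁴ = 3.249×10¹⁴ m³/s².
r = 31820 km = 3.182×10⁷ m.
Kepler's third law: T = 2π√(r³/μ) = 2π√((3.182×10⁷)³ / 3.249×10¹⁴).
r³/μ = 9.917×10⁷ s², so T = 2π × 9.958×10³ = 6.257×10⁴ s.
Converting: 6.257×10⁴ s ÷ 60.00 = 1043 min.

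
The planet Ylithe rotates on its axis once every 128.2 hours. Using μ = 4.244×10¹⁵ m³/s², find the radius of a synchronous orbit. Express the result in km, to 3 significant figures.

r_sync ≈ 2.84×10⁵ km

T = 128.2 hours = 4.615×10⁵ s.
A synchronous orbit has period T, so by Kepler's third law a = (μT²/4π²)^(1/3).
μT²/4π² = 4.244×10¹⁵ × (4.615×10⁵)² / 39.48 = 2.290×10²⁵ m³.
a = 2.840×10⁸ m = 2.8397×10⁵ km.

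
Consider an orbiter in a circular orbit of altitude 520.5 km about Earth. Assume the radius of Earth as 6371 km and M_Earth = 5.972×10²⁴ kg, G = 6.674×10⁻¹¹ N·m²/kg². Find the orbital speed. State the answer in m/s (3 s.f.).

μ = GM = 6.674×10⁻¹¹ × 5.972×10²⁴ = 3.986×10¹⁴ m³/s².
r = 6371 + 520.5 = 6891.5 km = 6.8915×10⁶ m.
For a circular orbit v = √(μ/r) = √(3.986×10¹⁴ / 6.892×10⁶) = √(5.784×10⁷) = 7605 m/s.

v ≈ 7600 m/s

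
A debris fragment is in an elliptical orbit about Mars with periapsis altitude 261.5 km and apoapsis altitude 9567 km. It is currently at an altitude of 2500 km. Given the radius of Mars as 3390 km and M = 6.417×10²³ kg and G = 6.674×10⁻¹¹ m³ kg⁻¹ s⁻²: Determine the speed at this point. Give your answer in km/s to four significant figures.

μ = GM = 6.674×10⁻¹¹ × 6.417×10²³ = 4.283×10¹³ m³/s².
r_p = 3390 + 261.5 = 3651.5 km = 3.6515×10⁶ m.
r_a = 3390 + 9567 = 12957 km = 1.2957×10⁷ m.
r = 3390 + 2500 = 5890.0 km = 5.890×10⁶ m.
Semi-major axis a = (r_p + r_a)/2 = 8304.2 km = 8.304×10⁶ m.
Vis-viva: v² = μ(2/r − 1/a) = 4.283×10¹³ × (3.396×10⁻⁷ − 1.204×10⁻⁷) = 9.385×10⁶ m²/s².
v = 3064 m/s = 3.064 km/s.

v ≈ 3.064 km/s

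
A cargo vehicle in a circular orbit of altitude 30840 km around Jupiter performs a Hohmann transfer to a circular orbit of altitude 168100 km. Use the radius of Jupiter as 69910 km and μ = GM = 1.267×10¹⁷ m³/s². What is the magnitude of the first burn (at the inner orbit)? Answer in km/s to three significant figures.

Δv ≈ 6.57 km/s

r₁ = 69910 + 30840 = 100750 km = 1.0075×10⁸ m.
r₂ = 69910 + 168100 = 238010 km = 2.3801×10⁸ m.
Transfer ellipse a_t = (r₁ + r₂)/2 = 1.694×10⁸ m.
At r₁: circular v_c1 = √(μ/r₁) = 35460 m/s; transfer-perijove v_p = √[μ(2/r₁ − 1/a_t)] = 42040 m/s.
Δv₁ = v_p − v_c1 = 6575 m/s.
= 6.575 km/s.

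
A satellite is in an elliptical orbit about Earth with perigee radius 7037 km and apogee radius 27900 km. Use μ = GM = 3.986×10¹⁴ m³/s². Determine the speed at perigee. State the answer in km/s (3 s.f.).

Semi-major axis a = (r_p + r_a)/2 = 17468 km = 1.747×10⁷ m.
Vis-viva: v² = μ(2/r − 1/a) = 3.986×10¹⁴ × (2.842×10⁻⁷ − 5.725×10⁻⁸) = 9.047×10⁷ m²/s².
v = 9512 m/s = 9.512 km/s.

v ≈ 9.51 km/s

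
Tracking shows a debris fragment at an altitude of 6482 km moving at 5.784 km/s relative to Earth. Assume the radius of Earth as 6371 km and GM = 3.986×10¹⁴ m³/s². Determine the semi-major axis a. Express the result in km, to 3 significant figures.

a ≈ 14000 km

r = 6371 + 6482 = 12853 km = 1.285×10⁷ m.
Vis-viva rearranged: 1/a = 2/r − v²/μ = 1.556×10⁻⁷ − 8.393×10⁻⁸ = 7.168×10⁻⁸ m⁻¹.
a = 1.395×10⁷ m = 13952 km.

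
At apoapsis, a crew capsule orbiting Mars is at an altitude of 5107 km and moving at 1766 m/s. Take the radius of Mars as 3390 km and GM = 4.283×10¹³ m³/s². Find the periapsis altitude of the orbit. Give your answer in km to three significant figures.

periapsis altitude ≈ 416 km

r_a = 3390 + 5107 = 8497.0 km = 8.497×10⁶ m.
Specific energy ε = v²/2 − μ/r = -3.481×10⁶ J/kg, so a = −μ/(2ε) = 6.152×10⁶ m.
The apsides satisfy r_p + r_a = 2a, so the periapsis radius is 2a − r_a = 3.806×10⁶ m = 3806.1 km.
Periapsis altitude = 3806.1 − 3390 = 416.14 km.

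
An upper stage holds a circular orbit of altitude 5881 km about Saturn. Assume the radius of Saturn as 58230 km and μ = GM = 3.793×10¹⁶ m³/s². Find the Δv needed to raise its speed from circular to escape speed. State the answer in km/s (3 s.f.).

Δv ≈ 10.1 km/s

r = 58230 + 5881 = 64111 km = 6.4111×10⁷ m.
Circular speed v_c = √(μ/r) = 24320 m/s.
Escape speed v_esc = √(2μ/r) = √2 × v_c = 34400 m/s.
Δv = v_esc − v_c = 10080 m/s = 10.08 km/s.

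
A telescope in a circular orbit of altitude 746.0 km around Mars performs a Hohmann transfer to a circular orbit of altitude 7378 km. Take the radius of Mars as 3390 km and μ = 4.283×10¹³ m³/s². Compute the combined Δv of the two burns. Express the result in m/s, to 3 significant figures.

r₁ = 3390 + 746.0 = 4136.0 km = 4.1360×10⁶ m.
r₂ = 3390 + 7378 = 10768 km = 1.0768×10⁷ m.
Transfer ellipse a_t = (r₁ + r₂)/2 = 7.452×10⁶ m.
At r₁: circular v_c1 = √(μ/r₁) = 3218 m/s; transfer-periapsis v_p = √[μ(2/r₁ − 1/a_t)] = 3868 m/s.
Δv₁ = v_p − v_c1 = 650.3 m/s.
At r₂: circular v_c2 = √(μ/r₂) = 1994 m/s; transfer-apoapsis v_a = √[μ(2/r₂ − 1/a_t)] = 1486 m/s.
Δv₂ = v_c2 − v_a = 508.6 m/s.
Total Δv = Δv₁ + Δv₂ = 1159 m/s.

Δv_total ≈ 1160 m/s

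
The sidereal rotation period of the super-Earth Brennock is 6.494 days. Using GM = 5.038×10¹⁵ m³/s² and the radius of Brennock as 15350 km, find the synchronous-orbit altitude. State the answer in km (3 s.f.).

h_sync ≈ 3.27×10⁵ km

T = 6.494 days = 5.611×10⁵ s.
A synchronous orbit has period T, so by Kepler's third law a = (μT²/4π²)^(1/3).
μT²/4π² = 5.038×10¹⁵ × (5.611×10⁵)² / 39.48 = 4.017×10²⁵ m³.
a = 3.425×10⁸ m = 3.4249×10⁵ km.
Altitude h = a − R = 3.4249×10⁵ − 15350 = 3.2714×10⁵ km.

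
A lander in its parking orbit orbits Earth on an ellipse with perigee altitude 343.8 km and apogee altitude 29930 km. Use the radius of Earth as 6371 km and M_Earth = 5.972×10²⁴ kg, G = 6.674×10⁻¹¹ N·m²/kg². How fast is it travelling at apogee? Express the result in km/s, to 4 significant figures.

v ≈ 1.851 km/s

μ = GM = 6.674×10⁻¹¹ × 5.972×10²⁴ = 3.986×10¹⁴ m³/s².
r_p = 6371 + 343.8 = 6714.8 km = 6.7148×10⁶ m.
r_a = 6371 + 29930 = 36301 km = 3.6301×10⁷ m.
Semi-major axis a = (r_p + r_a)/2 = 21508 km = 2.151×10⁷ m.
Vis-viva: v² = μ(2/r − 1/a) = 3.986×10¹⁴ × (5.509×10⁻⁸ − 4.649×10⁻⁸) = 3.428×10⁶ m²/s².
v = 1851 m/s = 1.851 km/s.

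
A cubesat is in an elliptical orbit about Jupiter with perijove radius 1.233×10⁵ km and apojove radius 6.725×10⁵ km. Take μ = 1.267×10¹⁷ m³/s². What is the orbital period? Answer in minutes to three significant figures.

Semi-major axis a = (r_p + r_a)/2 = (1.2330×10⁵ + 6.7250×10⁵)/2 = 3.9790×10⁵ km = 3.979×10⁸ m.
By Kepler's third law T = 2π√(a³/μ) = 2π × 2.230×10⁴ = 1.401×10⁵ s.
= 2335 minutes.

T ≈ 2340 minutes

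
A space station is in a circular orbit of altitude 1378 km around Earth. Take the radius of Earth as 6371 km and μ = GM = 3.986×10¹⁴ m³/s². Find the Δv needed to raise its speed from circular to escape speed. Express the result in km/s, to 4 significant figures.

Δv ≈ 2.971 km/s

r = 6371 + 1378 = 7749.0 km = 7.7490×10⁶ m.
Circular speed v_c = √(μ/r) = 7172 m/s.
Escape speed v_esc = √(2μ/r) = √2 × v_c = 10140 m/s.
Δv = v_esc − v_c = 2971 m/s = 2.971 km/s.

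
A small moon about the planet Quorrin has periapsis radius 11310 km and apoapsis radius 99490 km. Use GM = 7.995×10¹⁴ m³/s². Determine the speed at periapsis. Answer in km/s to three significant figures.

Semi-major axis a = (r_p + r_a)/2 = 55400 km = 5.540×10⁷ m.
Vis-viva: v² = μ(2/r − 1/a) = 7.995×10¹⁴ × (1.768×10⁻⁷ − 1.805×10⁻⁸) = 1.269×10⁸ m²/s².
v = 11270 m/s = 11.27 km/s.

v ≈ 11.3 km/s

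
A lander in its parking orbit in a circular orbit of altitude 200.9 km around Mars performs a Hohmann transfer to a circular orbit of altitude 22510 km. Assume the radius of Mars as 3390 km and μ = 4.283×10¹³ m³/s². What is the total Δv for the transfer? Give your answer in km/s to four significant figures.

r₁ = 3390 + 200.9 = 3590.9 km = 3.5909×10⁶ m.
r₂ = 3390 + 22510 = 25900 km = 2.5900×10⁷ m.
Transfer ellipse a_t = (r₁ + r₂)/2 = 1.475×10⁷ m.
At r₁: circular v_c1 = √(μ/r₁) = 3454 m/s; transfer-periapsis v_p = √[μ(2/r₁ − 1/a_t)] = 4577 m/s.
Δv₁ = v_p − v_c1 = 1124 m/s.
At r₂: circular v_c2 = √(μ/r₂) = 1286 m/s; transfer-apoapsis v_a = √[μ(2/r₂ − 1/a_t)] = 634.6 m/s.
Δv₂ = v_c2 − v_a = 651.4 m/s.
Total Δv = Δv₁ + Δv₂ = 1775 m/s = 1.775 km/s.

Δv_total ≈ 1.775 km/s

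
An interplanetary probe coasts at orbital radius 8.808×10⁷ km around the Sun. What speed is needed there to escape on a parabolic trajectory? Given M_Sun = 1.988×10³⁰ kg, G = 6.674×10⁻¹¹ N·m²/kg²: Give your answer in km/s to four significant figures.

μ = GM = 6.674×10⁻¹¹ × 1.988×10³⁰ = 1.327×10²⁰ m³/s².
r = 8.808×10⁷ km = 8.808×10¹⁰ m.
Escape speed v_esc = √(2μ/r) = √(2 × 1.327×10²⁰ / 8.808×10¹⁰) = √(3.013×10⁹) = 54890 m/s.
= 54.89 km/s.

v_esc ≈ 54.89 km/s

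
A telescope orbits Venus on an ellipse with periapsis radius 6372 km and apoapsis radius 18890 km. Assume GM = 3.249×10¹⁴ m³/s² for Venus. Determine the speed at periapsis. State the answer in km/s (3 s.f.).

v ≈ 8.73 km/s

Semi-major axis a = (r_p + r_a)/2 = 12631 km = 1.263×10⁷ m.
Vis-viva: v² = μ(2/r − 1/a) = 3.249×10¹⁴ × (3.139×10⁻⁷ − 7.917×10⁻⁸) = 7.625×10⁷ m²/s².
v = 8732 m/s = 8.732 km/s.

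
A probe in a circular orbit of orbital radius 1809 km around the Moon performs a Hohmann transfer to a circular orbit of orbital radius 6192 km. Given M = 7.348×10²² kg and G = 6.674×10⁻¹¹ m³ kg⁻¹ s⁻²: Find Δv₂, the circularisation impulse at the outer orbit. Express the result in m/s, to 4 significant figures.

Δv ≈ 291.5 m/s

μ = GM = 6.674×10⁻¹¹ × 7.348×10²² = 4.904×10¹² m³/s².
r₁ = 1809 km = 1.809×10⁶ m.
r₂ = 6192 km = 6.192×10⁶ m.
Transfer ellipse a_t = (r₁ + r₂)/2 = 4.000×10⁶ m.
At r₁: circular v_c1 = √(μ/r₁) = 1646 m/s; transfer-perilune v_p = √[μ(2/r₁ − 1/a_t)] = 2048 m/s.
At r₂: circular v_c2 = √(μ/r₂) = 889.9 m/s; transfer-apolune v_a = √[μ(2/r₂ − 1/a_t)] = 598.4 m/s.
Δv₂ = v_c2 − v_a = 291.5 m/s.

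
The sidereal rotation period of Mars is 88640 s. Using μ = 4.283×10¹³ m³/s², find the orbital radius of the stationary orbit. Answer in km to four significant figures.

A synchronous orbit has period T, so by Kepler's third law a = (μT²/4π²)^(1/3).
μT²/4π² = 4.283×10¹³ × (8.864×10⁴)² / 39.48 = 8.524×10²¹ m³.
a = 2.043×10⁷ m = 20428 km.

r_sync ≈ 20430 km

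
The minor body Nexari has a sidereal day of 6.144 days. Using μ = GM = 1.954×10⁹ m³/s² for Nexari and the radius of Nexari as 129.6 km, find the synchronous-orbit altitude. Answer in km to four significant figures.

T = 6.144 days = 5.308×10⁵ s.
A synchronous orbit has period T, so by Kepler's third law a = (μT²/4π²)^(1/3).
μT²/4π² = 1.954×10⁹ × (5.308×10⁵)² / 39.48 = 1.395×10¹⁹ m³.
a = 2.407×10⁶ m = 2407.1 km.
Altitude h = a − R = 2407.1 − 129.6 = 2277.5 km.

h_sync ≈ 2278 km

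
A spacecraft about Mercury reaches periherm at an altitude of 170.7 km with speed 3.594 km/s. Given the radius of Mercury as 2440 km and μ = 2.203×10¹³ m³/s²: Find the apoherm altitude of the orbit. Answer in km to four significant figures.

apoherm altitude ≈ 6076 km

r_p = 2440 + 170.7 = 2610.7 km = 2.611×10⁶ m.
Specific energy ε = v²/2 − μ/r = -1.980×10⁶ J/kg, so a = −μ/(2ε) = 5.563×10⁶ m.
The apsides satisfy r_p + r_a = 2a, so the apoherm radius is 2a − r_p = 8.516×10⁶ m = 8515.9 km.
Apoherm altitude = 8515.9 − 2440 = 6075.9 km.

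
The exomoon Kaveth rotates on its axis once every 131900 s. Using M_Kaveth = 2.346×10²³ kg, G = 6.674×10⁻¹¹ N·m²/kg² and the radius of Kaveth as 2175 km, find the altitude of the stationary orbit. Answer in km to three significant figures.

h_sync ≈ 16900 km

μ = GM = 6.674×10⁻¹¹ × 2.346×10²³ = 1.566×10¹³ m³/s².
A synchronous orbit has period T, so by Kepler's third law a = (μT²/4π²)^(1/3).
μT²/4π² = 1.566×10¹³ × (1.319×10⁵)² / 39.48 = 6.900×10²¹ m³.
a = 1.904×10⁷ m = 19038 km.
Altitude h = a − R = 19038 − 2175 = 16863 km.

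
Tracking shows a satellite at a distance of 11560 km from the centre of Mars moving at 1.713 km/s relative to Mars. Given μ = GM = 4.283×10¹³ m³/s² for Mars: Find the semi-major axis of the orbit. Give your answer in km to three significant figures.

a ≈ 9570 km

r = 1.156×10⁷ m.
Vis-viva rearranged: 1/a = 2/r − v²/μ = 1.730×10⁻⁷ − 6.851×10⁻⁸ = 1.045×10⁻⁷ m⁻¹.
a = 9.570×10⁶ m = 9569.5 km.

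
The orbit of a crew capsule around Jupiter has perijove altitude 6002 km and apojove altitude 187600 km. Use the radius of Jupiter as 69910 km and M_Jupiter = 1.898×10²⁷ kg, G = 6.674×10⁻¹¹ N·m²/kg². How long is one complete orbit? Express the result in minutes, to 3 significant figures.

T ≈ 633 minutes

μ = GM = 6.674×10⁻¹¹ × 1.898×10²⁷ = 1.267×10¹⁷ m³/s².
r_p = 69910 + 6002 = 75912 km = 7.5912×10⁷ m.
r_a = 69910 + 187600 = 257510 km = 2.5751×10⁸ m.
Semi-major axis a = (r_p + r_a)/2 = (75912 + 2.5751×10⁵)/2 = 1.6671×10⁵ km = 1.667×10⁸ m.
By Kepler's third law T = 2π√(a³/μ) = 2π × 6.048×10³ = 3.800×10⁴ s.
= 633.3 minutes.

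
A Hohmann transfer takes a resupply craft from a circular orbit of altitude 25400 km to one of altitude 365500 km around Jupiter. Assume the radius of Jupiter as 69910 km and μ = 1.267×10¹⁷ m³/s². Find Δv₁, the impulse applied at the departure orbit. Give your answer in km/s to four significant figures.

r₁ = 69910 + 25400 = 95310 km = 9.5310×10⁷ m.
r₂ = 69910 + 365500 = 435410 km = 4.3541×10⁸ m.
Transfer ellipse a_t = (r₁ + r₂)/2 = 2.654×10⁸ m.
At r₁: circular v_c1 = √(μ/r₁) = 36460 m/s; transfer-perijove v_p = √[μ(2/r₁ − 1/a_t)] = 46700 m/s.
Δv₁ = v_p − v_c1 = 10240 m/s.
= 10.24 km/s.

Δv ≈ 10.24 km/s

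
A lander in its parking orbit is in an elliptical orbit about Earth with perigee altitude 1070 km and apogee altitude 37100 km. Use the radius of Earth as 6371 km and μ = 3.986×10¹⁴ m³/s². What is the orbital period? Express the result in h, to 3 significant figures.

T ≈ 11.2 h

r_p = 6371 + 1070 = 7441.0 km = 7.4410×10⁶ m.
r_a = 6371 + 37100 = 43471 km = 4.3471×10⁷ m.
Semi-major axis a = (r_p + r_a)/2 = (7441.0 + 43471)/2 = 25456 km = 2.546×10⁷ m.
By Kepler's third law T = 2π√(a³/μ) = 2π × 6.433×10³ = 4.042×10⁴ s.
= 11.23 h.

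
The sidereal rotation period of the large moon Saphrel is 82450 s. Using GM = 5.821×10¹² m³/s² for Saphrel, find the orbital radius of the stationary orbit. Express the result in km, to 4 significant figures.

A synchronous orbit has period T, so by Kepler's third law a = (μT²/4π²)^(1/3).
μT²/4π² = 5.821×10¹² × (8.245×10⁴)² / 39.48 = 1.002×10²¹ m³.
a = 1.001×10⁷ m = 10008 km.

r_sync ≈ 10010 km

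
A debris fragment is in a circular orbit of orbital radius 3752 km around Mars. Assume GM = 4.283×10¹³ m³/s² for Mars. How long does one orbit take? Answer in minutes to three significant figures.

r = 3752 km = 3.752×10⁶ m.
Kepler's third law: T = 2π√(r³/μ) = 2π√((3.752×10⁶)³ / 4.283×10¹³).
r³/μ = 1.233×10⁶ s², so T = 2π × 1.111×10³ = 6.978×10³ s.
Converting: 6.978×10³ s ÷ 60.00 = 116.3 minutes.

T ≈ 116 minutes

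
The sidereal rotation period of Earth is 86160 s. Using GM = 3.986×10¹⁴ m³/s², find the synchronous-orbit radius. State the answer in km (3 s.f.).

r_sync ≈ 42200 km

A synchronous orbit has period T, so by Kepler's third law a = (μT²/4π²)^(1/3).
μT²/4π² = 3.986×10¹⁴ × (8.616×10⁴)² / 39.48 = 7.495×10²² m³.
a = 4.216×10⁷ m = 42163 km.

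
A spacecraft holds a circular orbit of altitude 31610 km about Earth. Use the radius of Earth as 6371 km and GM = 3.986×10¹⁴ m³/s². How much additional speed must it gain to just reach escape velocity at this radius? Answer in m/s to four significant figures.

Δv ≈ 1342 m/s

r = 6371 + 31610 = 37981 km = 3.7981×10⁷ m.
Circular speed v_c = √(μ/r) = 3240 m/s.
Escape speed v_esc = √(2μ/r) = √2 × v_c = 4581 m/s.
Δv = v_esc − v_c = 1342 m/s.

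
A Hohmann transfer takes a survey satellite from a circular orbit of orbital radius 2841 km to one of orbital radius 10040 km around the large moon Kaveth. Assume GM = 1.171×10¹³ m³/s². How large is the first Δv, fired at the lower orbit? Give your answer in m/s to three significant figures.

r₁ = 2841 km = 2.841×10⁶ m.
r₂ = 10040 km = 1.004×10⁷ m.
Transfer ellipse a_t = (r₁ + r₂)/2 = 6.440×10⁶ m.
At r₁: circular v_c1 = √(μ/r₁) = 2030 m/s; transfer-periapsis v_p = √[μ(2/r₁ − 1/a_t)] = 2535 m/s.
Δv₁ = v_p − v_c1 = 504.6 m/s.

Δv ≈ 505 m/s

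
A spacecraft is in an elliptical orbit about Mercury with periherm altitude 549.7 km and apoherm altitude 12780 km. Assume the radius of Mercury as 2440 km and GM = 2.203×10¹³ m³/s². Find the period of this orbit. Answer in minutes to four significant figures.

T ≈ 613.0 minutes

r_p = 2440 + 549.7 = 2989.7 km = 2.9897×10⁶ m.
r_a = 2440 + 12780 = 15220 km = 1.5220×10⁷ m.
Semi-major axis a = (r_p + r_a)/2 = (2989.7 + 15220)/2 = 9104.9 km = 9.105×10⁶ m.
By Kepler's third law T = 2π√(a³/μ) = 2π × 5.853×10³ = 3.678×10⁴ s.
= 613.0 minutes.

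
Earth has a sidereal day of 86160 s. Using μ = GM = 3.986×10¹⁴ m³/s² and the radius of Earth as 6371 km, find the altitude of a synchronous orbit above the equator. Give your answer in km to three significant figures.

h_sync ≈ 35800 km

A synchronous orbit has period T, so by Kepler's third law a = (μT²/4π²)^(1/3).
μT²/4π² = 3.986×10¹⁴ × (8.616×10⁴)² / 39.48 = 7.495×10²² m³.
a = 4.216×10⁷ m = 42163 km.
Altitude h = a − R = 42163 − 6371 = 35792 km.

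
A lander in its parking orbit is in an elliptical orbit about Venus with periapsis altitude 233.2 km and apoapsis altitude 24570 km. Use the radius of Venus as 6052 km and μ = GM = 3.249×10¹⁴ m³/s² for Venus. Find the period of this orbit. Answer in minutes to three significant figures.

T ≈ 461 minutes

r_p = 6052 + 233.2 = 6285.2 km = 6.2852×10⁶ m.
r_a = 6052 + 24570 = 30622 km = 3.0622×10⁷ m.
Semi-major axis a = (r_p + r_a)/2 = (6285.2 + 30622)/2 = 18454 km = 1.845×10⁷ m.
By Kepler's third law T = 2π√(a³/μ) = 2π × 4.398×10³ = 2.763×10⁴ s.
= 460.5 minutes.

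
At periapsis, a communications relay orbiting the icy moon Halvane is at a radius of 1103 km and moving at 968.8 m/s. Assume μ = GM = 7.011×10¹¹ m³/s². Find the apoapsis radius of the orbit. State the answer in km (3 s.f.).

apoapsis radius ≈ 3110 km

r_p = 1.103×10⁶ m.
Specific energy ε = v²/2 − μ/r = -1.663×10⁵ J/kg, so a = −μ/(2ε) = 2.107×10⁶ m.
The apsides satisfy r_p + r_a = 2a, so the apoapsis radius is 2a − r_p = 3.112×10⁶ m = 3111.8 km.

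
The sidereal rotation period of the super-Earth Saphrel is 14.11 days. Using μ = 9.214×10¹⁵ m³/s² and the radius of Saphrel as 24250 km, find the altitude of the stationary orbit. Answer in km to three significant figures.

T = 14.11 days = 1.219×10⁶ s.
A synchronous orbit has period T, so by Kepler's third law a = (μT²/4π²)^(1/3).
μT²/4π² = 9.214×10¹⁵ × (1.219×10⁶)² / 39.48 = 3.469×10²⁶ m³.
a = 7.026×10⁸ m = 7.0262×10⁵ km.
Altitude h = a − R = 7.0262×10⁵ − 24250 = 6.7837×10⁵ km.

h_sync ≈ 6.78×10⁵ km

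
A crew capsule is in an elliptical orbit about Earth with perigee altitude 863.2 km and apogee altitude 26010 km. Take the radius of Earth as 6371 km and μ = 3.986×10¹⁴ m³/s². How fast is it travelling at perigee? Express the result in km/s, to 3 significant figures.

r_p = 6371 + 863.2 = 7234.2 km = 7.2342×10⁶ m.
r_a = 6371 + 26010 = 32381 km = 3.2381×10⁷ m.
Semi-major axis a = (r_p + r_a)/2 = 19808 km = 1.981×10⁷ m.
Vis-viva: v² = μ(2/r − 1/a) = 3.986×10¹⁴ × (2.765×10⁻⁷ − 5.049×10⁻⁸) = 9.008×10⁷ m²/s².
v = 9491 m/s = 9.491 km/s.

v ≈ 9.49 km/s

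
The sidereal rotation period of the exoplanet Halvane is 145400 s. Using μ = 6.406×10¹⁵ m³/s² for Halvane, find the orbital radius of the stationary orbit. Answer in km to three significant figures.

A synchronous orbit has period T, so by Kepler's third law a = (μT²/4π²)^(1/3).
μT²/4π² = 6.406×10¹⁵ × (1.454×10⁵)² / 39.48 = 3.430×10²⁴ m³.
a = 1.508×10⁸ m = 1.5082×10⁵ km.

r_sync ≈ 1.51×10⁵ km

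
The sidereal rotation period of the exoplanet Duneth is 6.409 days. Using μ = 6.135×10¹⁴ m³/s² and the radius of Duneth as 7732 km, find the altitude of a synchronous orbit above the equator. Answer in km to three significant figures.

h_sync ≈ 1.61×10⁵ km

T = 6.409 days = 5.537×10⁵ s.
A synchronous orbit has period T, so by Kepler's third law a = (μT²/4π²)^(1/3).
μT²/4π² = 6.135×10¹⁴ × (5.537×10⁵)² / 39.48 = 4.765×10²⁴ m³.
a = 1.683×10⁸ m = 1.6828×10⁵ km.
Altitude h = a − R = 1.6828×10⁵ − 7732 = 1.6054×10⁵ km.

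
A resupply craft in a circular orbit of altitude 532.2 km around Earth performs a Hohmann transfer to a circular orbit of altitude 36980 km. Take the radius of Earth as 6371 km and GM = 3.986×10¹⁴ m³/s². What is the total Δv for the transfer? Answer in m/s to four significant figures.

Δv_total ≈ 3825 m/s

r₁ = 6371 + 532.2 = 6903.2 km = 6.9032×10⁶ m.
r₂ = 6371 + 36980 = 43351 km = 4.3351×10⁷ m.
Transfer ellipse a_t = (r₁ + r₂)/2 = 2.513×10⁷ m.
At r₁: circular v_c1 = √(μ/r₁) = 7599 m/s; transfer-perigee v_p = √[μ(2/r₁ − 1/a_t)] = 9981 m/s.
Δv₁ = v_p − v_c1 = 2382 m/s.
At r₂: circular v_c2 = √(μ/r₂) = 3032 m/s; transfer-apogee v_a = √[μ(2/r₂ − 1/a_t)] = 1589 m/s.
Δv₂ = v_c2 − v_a = 1443 m/s.
Total Δv = Δv₁ + Δv₂ = 3825 m/s.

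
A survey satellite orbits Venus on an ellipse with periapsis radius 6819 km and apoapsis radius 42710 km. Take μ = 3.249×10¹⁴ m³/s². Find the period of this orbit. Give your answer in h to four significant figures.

Semi-major axis a = (r_p + r_a)/2 = (6819.0 + 42710)/2 = 24764 km = 2.476×10⁷ m.
By Kepler's third law T = 2π√(a³/μ) = 2π × 6.837×10³ = 4.296×10⁴ s.
= 11.93 h.

T ≈ 11.93 h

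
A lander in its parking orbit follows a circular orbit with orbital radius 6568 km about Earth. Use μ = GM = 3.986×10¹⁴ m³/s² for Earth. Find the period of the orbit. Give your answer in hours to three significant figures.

T ≈ 1.47 hours

r = 6568 km = 6.568×10⁶ m.
Kepler's third law: T = 2π√(r³/μ) = 2π√((6.568×10⁶)³ / 3.986×10¹⁴).
r³/μ = 7.108×10⁵ s², so T = 2π × 8.431×10² = 5.297×10³ s.
Converting: 5.297×10³ s ÷ 3600 = 1.471 hours.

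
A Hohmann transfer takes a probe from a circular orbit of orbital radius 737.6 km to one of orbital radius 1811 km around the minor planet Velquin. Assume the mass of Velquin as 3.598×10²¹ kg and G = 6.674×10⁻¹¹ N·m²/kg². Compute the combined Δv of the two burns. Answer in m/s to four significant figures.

Δv_total ≈ 196.7 m/s

μ = GM = 6.674×10⁻¹¹ × 3.598×10²¹ = 2.401×10¹¹ m³/s².
r₁ = 737.6 km = 7.376×10⁵ m.
r₂ = 1811 km = 1.811×10⁶ m.
Transfer ellipse a_t = (r₁ + r₂)/2 = 1.274×10⁶ m.
At r₁: circular v_c1 = √(μ/r₁) = 570.6 m/s; transfer-periapsis v_p = √[μ(2/r₁ − 1/a_t)] = 680.2 m/s.
Δv₁ = v_p − v_c1 = 109.6 m/s.
At r₂: circular v_c2 = √(μ/r₂) = 364.1 m/s; transfer-apoapsis v_a = √[μ(2/r₂ − 1/a_t)] = 277.0 m/s.
Δv₂ = v_c2 − v_a = 87.10 m/s.
Total Δv = Δv₁ + Δv₂ = 196.7 m/s.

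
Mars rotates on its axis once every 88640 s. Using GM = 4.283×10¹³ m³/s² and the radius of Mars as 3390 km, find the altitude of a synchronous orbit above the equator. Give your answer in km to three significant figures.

A synchronous orbit has period T, so by Kepler's third law a = (μT²/4π²)^(1/3).
μT²/4π² = 4.283×10¹³ × (8.864×10⁴)² / 39.48 = 8.524×10²¹ m³.
a = 2.043×10⁷ m = 20428 km.
Altitude h = a − R = 20428 − 3390 = 17038 km.

h_sync ≈ 17000 km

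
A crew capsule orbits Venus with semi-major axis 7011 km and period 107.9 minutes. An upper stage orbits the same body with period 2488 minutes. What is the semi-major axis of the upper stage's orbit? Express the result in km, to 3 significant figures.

a₂ ≈ 56800 km

Kepler's third law: a³ ∝ T², so a₂ = a₁ (T₂/T₁)^(2/3).
T₂/T₁ = 23.06, (T₂/T₁)^(2/3) = 8.101.
a₂ = 7011 × 8.101 = 56800 km.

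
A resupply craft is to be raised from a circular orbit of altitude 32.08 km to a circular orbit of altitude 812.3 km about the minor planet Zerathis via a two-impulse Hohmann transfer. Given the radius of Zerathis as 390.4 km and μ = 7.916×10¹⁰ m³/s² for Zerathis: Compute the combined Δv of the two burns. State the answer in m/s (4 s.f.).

r₁ = 390.4 + 32.08 = 422.48 km = 4.2248×10⁵ m.
r₂ = 390.4 + 812.3 = 1202.7 km = 1.2027×10⁶ m.
Transfer ellipse a_t = (r₁ + r₂)/2 = 8.126×10⁵ m.
At r₁: circular v_c1 = √(μ/r₁) = 432.9 m/s; transfer-periapsis v_p = √[μ(2/r₁ − 1/a_t)] = 526.6 m/s.
Δv₁ = v_p − v_c1 = 93.75 m/s.
At r₂: circular v_c2 = √(μ/r₂) = 256.6 m/s; transfer-apoapsis v_a = √[μ(2/r₂ − 1/a_t)] = 185.0 m/s.
Δv₂ = v_c2 − v_a = 71.56 m/s.
Total Δv = Δv₁ + Δv₂ = 165.3 m/s.

Δv_total ≈ 165.3 m/s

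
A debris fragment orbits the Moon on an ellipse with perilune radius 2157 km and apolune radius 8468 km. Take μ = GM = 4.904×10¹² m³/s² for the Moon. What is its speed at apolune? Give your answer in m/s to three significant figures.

v ≈ 485 m/s

Semi-major axis a = (r_p + r_a)/2 = 5312.5 km = 5.312×10⁶ m.
Vis-viva: v² = μ(2/r − 1/a) = 4.904×10¹² × (2.362×10⁻⁷ − 1.882×10⁻⁷) = 2.351×10⁵ m²/s².
v = 484.9 m/s.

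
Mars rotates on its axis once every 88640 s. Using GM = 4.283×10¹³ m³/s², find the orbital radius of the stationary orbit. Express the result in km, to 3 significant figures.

A synchronous orbit has period T, so by Kepler's third law a = (μT²/4π²)^(1/3).
μT²/4π² = 4.283×10¹³ × (8.864×10⁴)² / 39.48 = 8.524×10²¹ m³.
a = 2.043×10⁷ m = 20428 km.

r_sync ≈ 20400 km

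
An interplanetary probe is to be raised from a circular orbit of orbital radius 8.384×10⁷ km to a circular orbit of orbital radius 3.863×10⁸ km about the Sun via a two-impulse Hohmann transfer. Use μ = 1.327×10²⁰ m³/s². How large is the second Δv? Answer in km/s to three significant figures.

r₁ = 8.384×10⁷ km = 8.384×10¹⁰ m.
r₂ = 3.863×10⁸ km = 3.863×10¹¹ m.
Transfer ellipse a_t = (r₁ + r₂)/2 = 2.351×10¹¹ m.
At r₁: circular v_c1 = √(μ/r₁) = 39780 m/s; transfer-perihelion v_p = √[μ(2/r₁ − 1/a_t)] = 51000 m/s.
At r₂: circular v_c2 = √(μ/r₂) = 18530 m/s; transfer-aphelion v_a = √[μ(2/r₂ − 1/a_t)] = 11070 m/s.
Δv₂ = v_c2 − v_a = 7465 m/s.
= 7.465 km/s.

Δv ≈ 7.47 km/s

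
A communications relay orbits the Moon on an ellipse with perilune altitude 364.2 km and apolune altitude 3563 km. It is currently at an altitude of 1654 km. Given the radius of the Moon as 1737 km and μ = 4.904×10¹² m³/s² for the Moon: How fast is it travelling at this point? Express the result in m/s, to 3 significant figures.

v ≈ 1250 m/s

r_p = 1737 + 364.2 = 2101.2 km = 2.1012×10⁶ m.
r_a = 1737 + 3563 = 5300.0 km = 5.3000×10⁶ m.
r = 1737 + 1654 = 3391.0 km = 3.391×10⁶ m.
Semi-major axis a = (r_p + r_a)/2 = 3700.6 km = 3.701×10⁶ m.
Vis-viva: v² = μ(2/r − 1/a) = 4.904×10¹² × (5.898×10⁻⁷ − 2.702×10⁻⁷) = 1.567×10⁶ m²/s².
v = 1252 m/s.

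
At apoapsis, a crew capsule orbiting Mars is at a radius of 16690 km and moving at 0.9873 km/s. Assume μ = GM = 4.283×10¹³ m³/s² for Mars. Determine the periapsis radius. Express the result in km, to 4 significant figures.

periapsis radius ≈ 3913 km

r_a = 1.669×10⁷ m.
Specific energy ε = v²/2 − μ/r = -2.079×10⁶ J/kg, so a = −μ/(2ε) = 1.030×10⁷ m.
The apsides satisfy r_p + r_a = 2a, so the periapsis radius is 2a − r_a = 3.913×10⁶ m = 3913.0 km.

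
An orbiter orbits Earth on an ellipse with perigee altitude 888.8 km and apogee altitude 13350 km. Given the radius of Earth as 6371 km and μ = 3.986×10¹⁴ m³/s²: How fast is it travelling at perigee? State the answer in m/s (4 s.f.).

r_p = 6371 + 888.8 = 7259.8 km = 7.2598×10⁶ m.
r_a = 6371 + 13350 = 19721 km = 1.9721×10⁷ m.
Semi-major axis a = (r_p + r_a)/2 = 13490 km = 1.349×10⁷ m.
Vis-viva: v² = μ(2/r − 1/a) = 3.986×10¹⁴ × (2.755×10⁻⁷ − 7.413×10⁻⁸) = 8.026×10⁷ m²/s².
v = 8959 m/s.

v ≈ 8959 m/s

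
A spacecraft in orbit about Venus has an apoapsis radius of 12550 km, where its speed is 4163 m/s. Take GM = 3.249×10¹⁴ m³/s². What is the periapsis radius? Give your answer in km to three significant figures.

r_a = 1.255×10⁷ m.
Specific energy ε = v²/2 − μ/r = -1.722×10⁷ J/kg, so a = −μ/(2ε) = 9.432×10⁶ m.
The apsides satisfy r_p + r_a = 2a, so the periapsis radius is 2a − r_a = 6.314×10⁶ m = 6314.1 km.

periapsis radius ≈ 6310 km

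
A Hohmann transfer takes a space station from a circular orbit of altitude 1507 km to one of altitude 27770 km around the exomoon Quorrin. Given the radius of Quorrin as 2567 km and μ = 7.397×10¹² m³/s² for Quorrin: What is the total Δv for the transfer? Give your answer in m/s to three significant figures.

Δv_total ≈ 695 m/s

r₁ = 2567 + 1507 = 4074.0 km = 4.0740×10⁶ m.
r₂ = 2567 + 27770 = 30337 km = 3.0337×10⁷ m.
Transfer ellipse a_t = (r₁ + r₂)/2 = 1.721×10⁷ m.
At r₁: circular v_c1 = √(μ/r₁) = 1347 m/s; transfer-periapsis v_p = √[μ(2/r₁ − 1/a_t)] = 1789 m/s.
Δv₁ = v_p − v_c1 = 441.8 m/s.
At r₂: circular v_c2 = √(μ/r₂) = 493.8 m/s; transfer-apoapsis v_a = √[μ(2/r₂ − 1/a_t)] = 240.3 m/s.
Δv₂ = v_c2 − v_a = 253.5 m/s.
Total Δv = Δv₁ + Δv₂ = 695.3 m/s.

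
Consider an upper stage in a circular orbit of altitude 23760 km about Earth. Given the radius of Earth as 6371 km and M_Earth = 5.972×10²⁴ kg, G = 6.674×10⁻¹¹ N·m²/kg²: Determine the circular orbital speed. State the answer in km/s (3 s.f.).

v ≈ 3.64 km/s

μ = GM = 6.674×10⁻¹¹ × 5.972×10²⁴ = 3.986×10¹⁴ m³/s².
r = 6371 + 23760 = 30131 km = 3.0131×10⁷ m.
For a circular orbit v = √(μ/r) = √(3.986×10¹⁴ / 3.013×10⁷) = √(1.323×10⁷) = 3637 m/s.
That is 3.637 km/s.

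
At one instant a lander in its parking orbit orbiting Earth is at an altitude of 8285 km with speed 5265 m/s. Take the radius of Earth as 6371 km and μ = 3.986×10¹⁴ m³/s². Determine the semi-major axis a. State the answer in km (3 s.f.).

r = 6371 + 8285 = 14656 km = 1.466×10⁷ m.
Specific orbital energy ε = v²/2 − μ/r = (5265)²/2 − 3.986×10¹⁴/1.466×10⁷ = -1.334×10⁷ J/kg.
Since ε = −μ/(2a), a = −μ/(2ε) = 1.494×10⁷ m = 14943 km.

a ≈ 14900 km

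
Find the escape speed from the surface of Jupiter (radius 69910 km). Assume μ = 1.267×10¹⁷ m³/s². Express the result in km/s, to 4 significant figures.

v_esc ≈ 60.21 km/s

r = R = 6.991×10⁷ m.
Escape speed v_esc = √(2μ/r) = √(2 × 1.267×10¹⁷ / 6.991×10⁷) = √(3.625×10⁹) = 60210 m/s.
= 60.21 km/s.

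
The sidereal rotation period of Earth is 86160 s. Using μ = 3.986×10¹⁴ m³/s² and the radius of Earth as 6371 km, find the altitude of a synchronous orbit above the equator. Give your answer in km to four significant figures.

h_sync ≈ 35790 km

A synchronous orbit has period T, so by Kepler's third law a = (μT²/4π²)^(1/3).
μT²/4π² = 3.986×10¹⁴ × (8.616×10⁴)² / 39.48 = 7.495×10²² m³.
a = 4.216×10⁷ m = 42163 km.
Altitude h = a − R = 42163 − 6371 = 35792 km.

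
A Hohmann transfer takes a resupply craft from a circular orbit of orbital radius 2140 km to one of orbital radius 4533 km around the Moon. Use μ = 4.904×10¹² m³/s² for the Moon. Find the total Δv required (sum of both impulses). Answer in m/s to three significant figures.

r₁ = 2140 km = 2.140×10⁶ m.
r₂ = 4533 km = 4.533×10⁶ m.
Transfer ellipse a_t = (r₁ + r₂)/2 = 3.336×10⁶ m.
At r₁: circular v_c1 = √(μ/r₁) = 1514 m/s; transfer-perilune v_p = √[μ(2/r₁ − 1/a_t)] = 1764 m/s.
Δv₁ = v_p − v_c1 = 250.7 m/s.
At r₂: circular v_c2 = √(μ/r₂) = 1040 m/s; transfer-apolune v_a = √[μ(2/r₂ − 1/a_t)] = 833.0 m/s.
Δv₂ = v_c2 − v_a = 207.1 m/s.
Total Δv = Δv₁ + Δv₂ = 457.8 m/s.

Δv_total ≈ 458 m/s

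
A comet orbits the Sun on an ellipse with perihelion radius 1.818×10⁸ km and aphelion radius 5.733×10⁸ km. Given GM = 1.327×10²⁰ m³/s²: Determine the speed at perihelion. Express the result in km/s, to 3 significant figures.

Semi-major axis a = (r_p + r_a)/2 = 3.7755×10⁸ km = 3.776×10¹¹ m.
Vis-viva: v² = μ(2/r − 1/a) = 1.327×10²⁰ × (1.100×10⁻¹¹ − 2.649×10⁻¹²) = 1.108×10⁹ m²/s².
v = 33290 m/s = 33.29 km/s.

v ≈ 33.3 km/s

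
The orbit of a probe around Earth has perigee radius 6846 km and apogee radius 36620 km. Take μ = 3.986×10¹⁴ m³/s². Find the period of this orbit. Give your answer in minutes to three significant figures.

T ≈ 531 minutes

Semi-major axis a = (r_p + r_a)/2 = (6846.0 + 36620)/2 = 21733 km = 2.173×10⁷ m.
By Kepler's third law T = 2π√(a³/μ) = 2π × 5.075×10³ = 3.189×10⁴ s.
= 531.4 minutes.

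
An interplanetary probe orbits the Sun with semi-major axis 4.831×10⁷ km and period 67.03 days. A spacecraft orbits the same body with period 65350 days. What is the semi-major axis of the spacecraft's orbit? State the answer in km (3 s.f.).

Kepler's third law: a³ ∝ T², so a₂ = a₁ (T₂/T₁)^(2/3).
T₂/T₁ = 974.9, (T₂/T₁)^(2/3) = 98.32.
a₂ = 4.831×10⁷ × 98.32 = 4.750×10⁹ km.

a₂ ≈ 4.75×10⁹ km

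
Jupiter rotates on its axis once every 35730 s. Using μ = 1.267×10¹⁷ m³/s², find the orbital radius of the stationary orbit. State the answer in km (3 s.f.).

A synchronous orbit has period T, so by Kepler's third law a = (μT²/4π²)^(1/3).
μT²/4π² = 1.267×10¹⁷ × (3.573×10⁴)² / 39.48 = 4.097×10²⁴ m³.
a = 1.600×10⁸ m = 1.6002×10⁵ km.

r_sync ≈ 1.60×10⁵ km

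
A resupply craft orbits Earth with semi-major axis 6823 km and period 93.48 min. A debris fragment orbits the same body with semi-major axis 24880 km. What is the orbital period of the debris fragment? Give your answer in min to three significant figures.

T₂ ≈ 651 min

Kepler's third law: T² ∝ a³, so T₂ = T₁ (a₂/a₁)^(3/2).
a₂/a₁ = 3.646, (a₂/a₁)^(3/2) = 6.963.
T₂ = 93.48 × 6.963 = 650.9 min.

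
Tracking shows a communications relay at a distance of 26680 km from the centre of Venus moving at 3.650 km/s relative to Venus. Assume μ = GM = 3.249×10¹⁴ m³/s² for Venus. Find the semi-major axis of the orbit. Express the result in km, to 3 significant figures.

r = 2.668×10⁷ m.
Specific orbital energy ε = v²/2 − μ/r = (3650)²/2 − 3.249×10¹⁴/2.668×10⁷ = -5.516×10⁶ J/kg.
Since ε = −μ/(2a), a = −μ/(2ε) = 2.945×10⁷ m = 29448 km.

a ≈ 29400 km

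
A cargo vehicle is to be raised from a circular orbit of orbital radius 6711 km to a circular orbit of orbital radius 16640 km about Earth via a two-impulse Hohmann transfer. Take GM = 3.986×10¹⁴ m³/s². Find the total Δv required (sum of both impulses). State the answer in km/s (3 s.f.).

r₁ = 6711 km = 6.711×10⁶ m.
r₂ = 16640 km = 1.664×10⁷ m.
Transfer ellipse a_t = (r₁ + r₂)/2 = 1.168×10⁷ m.
At r₁: circular v_c1 = √(μ/r₁) = 7707 m/s; transfer-perigee v_p = √[μ(2/r₁ − 1/a_t)] = 9201 m/s.
Δv₁ = v_p − v_c1 = 1494 m/s.
At r₂: circular v_c2 = √(μ/r₂) = 4894 m/s; transfer-apogee v_a = √[μ(2/r₂ − 1/a_t)] = 3711 m/s.
Δv₂ = v_c2 − v_a = 1184 m/s.
Total Δv = Δv₁ + Δv₂ = 2677 m/s = 2.677 km/s.

Δv_total ≈ 2.68 km/s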